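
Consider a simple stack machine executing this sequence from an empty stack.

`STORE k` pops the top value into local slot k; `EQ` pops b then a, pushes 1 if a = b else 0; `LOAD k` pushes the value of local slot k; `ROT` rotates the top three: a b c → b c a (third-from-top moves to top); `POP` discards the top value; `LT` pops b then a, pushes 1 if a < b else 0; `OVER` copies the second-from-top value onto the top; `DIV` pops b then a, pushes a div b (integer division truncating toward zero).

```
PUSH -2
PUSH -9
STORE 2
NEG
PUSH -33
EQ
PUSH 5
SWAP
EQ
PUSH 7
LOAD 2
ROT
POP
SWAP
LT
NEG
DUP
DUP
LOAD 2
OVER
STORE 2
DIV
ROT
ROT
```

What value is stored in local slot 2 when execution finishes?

PUSH -2  → -2
PUSH -9  → -2 -9
STORE 2  → -2
NEG      → 2
PUSH -33 → 2 -33
EQ       → 0
PUSH 5   → 0 5
SWAP     → 5 0
EQ       → 0
PUSH 7   → 0 7
LOAD 2   → 0 7 -9
ROT      → 7 -9 0
POP      → 7 -9
SWAP     → -9 7
LT       → 1
NEG      → -1
DUP      → -1 -1
DUP      → -1 -1 -1
LOAD 2   → -1 -1 -1 -9
OVER     → -1 -1 -1 -9 -1
STORE 2  → -1 -1 -1 -9
DIV      → -1 -1 0
ROT      → -1 0 -1
ROT      → 0 -1 -1

-1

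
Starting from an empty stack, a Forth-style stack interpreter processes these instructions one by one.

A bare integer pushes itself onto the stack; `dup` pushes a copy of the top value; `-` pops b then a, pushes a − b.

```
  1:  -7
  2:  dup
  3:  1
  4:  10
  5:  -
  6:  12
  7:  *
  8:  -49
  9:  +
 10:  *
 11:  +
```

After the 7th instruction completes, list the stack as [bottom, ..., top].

-7  → -7
dup → -7 -7
1   → -7 -7 1
10  → -7 -7 1 10
-   → -7 -7 -9
12  → -7 -7 -9 12
*   → -7 -7 -108

[-7, -7, -108]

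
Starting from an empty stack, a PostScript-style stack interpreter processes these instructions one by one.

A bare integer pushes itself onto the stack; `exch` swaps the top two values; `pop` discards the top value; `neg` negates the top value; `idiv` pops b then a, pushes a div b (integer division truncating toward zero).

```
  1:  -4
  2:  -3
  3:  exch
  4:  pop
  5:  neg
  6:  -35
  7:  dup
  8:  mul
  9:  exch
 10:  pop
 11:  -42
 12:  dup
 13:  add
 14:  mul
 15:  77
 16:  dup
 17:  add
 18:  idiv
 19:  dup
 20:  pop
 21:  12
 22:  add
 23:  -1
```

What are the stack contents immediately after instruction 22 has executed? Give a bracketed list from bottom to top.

-4   : [-4]
-3   : [-4, -3]
exch : [-3, -4]
pop  : [-3]
neg  : [3]
-35  : [3, -35]
dup  : [3, -35, -35]
mul  : [3, 1225]
exch : [1225, 3]
pop  : [1225]
-42  : [1225, -42]
dup  : [1225, -42, -42]
add  : [1225, -84]
mul  : [-102900]
77   : [-102900, 77]
dup  : [-102900, 77, 77]
add  : [-102900, 154]
idiv : [-668]
dup  : [-668, -668]
pop  : [-668]
12   : [-668, 12]
add  : [-656]

[-656]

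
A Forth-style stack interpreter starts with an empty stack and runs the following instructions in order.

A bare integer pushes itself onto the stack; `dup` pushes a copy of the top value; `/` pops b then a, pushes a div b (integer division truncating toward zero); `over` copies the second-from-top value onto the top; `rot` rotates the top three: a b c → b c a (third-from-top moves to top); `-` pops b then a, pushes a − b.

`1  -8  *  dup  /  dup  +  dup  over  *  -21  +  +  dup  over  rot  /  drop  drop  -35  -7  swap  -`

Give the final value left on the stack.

28

1    -> 1
-8   -> 1 -8
*    -> -8
dup  -> -8 -8
/    -> 1
dup  -> 1 1
+    -> 2
dup  -> 2 2
over -> 2 2 2
*    -> 2 4
-21  -> 2 4 -21
+    -> 2 -17
+    -> -15
dup  -> -15 -15
over -> -15 -15 -15
rot  -> -15 -15 -15
/    -> -15 1
drop -> -15
drop -> (empty)
-35  -> -35
-7   -> -35 -7
swap -> -7 -35
-    -> 28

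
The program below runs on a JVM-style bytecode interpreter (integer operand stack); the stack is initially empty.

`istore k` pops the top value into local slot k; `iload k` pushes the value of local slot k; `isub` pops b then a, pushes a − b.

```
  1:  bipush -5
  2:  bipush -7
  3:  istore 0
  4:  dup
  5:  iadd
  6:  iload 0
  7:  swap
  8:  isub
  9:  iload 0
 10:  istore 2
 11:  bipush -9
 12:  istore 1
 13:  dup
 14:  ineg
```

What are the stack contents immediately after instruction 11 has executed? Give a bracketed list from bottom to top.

bipush -5 : [-5]
bipush -7 : [-5, -7]
istore 0  : [-5]
dup       : [-5, -5]
iadd      : [-10]
iload 0   : [-10, -7]
swap      : [-7, -10]
isub      : [3]
iload 0   : [3, -7]
istore 2  : [3]
bipush -9 : [3, -9]

[3, -9]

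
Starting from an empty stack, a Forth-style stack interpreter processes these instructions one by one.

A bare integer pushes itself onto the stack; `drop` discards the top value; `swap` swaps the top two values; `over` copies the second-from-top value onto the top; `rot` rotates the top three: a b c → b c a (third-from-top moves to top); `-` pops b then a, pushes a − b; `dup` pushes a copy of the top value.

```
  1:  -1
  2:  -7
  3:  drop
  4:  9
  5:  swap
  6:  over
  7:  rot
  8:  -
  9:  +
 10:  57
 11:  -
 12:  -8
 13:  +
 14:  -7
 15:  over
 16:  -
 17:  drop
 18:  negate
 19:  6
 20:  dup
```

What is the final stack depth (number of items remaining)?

3

-1     -> -1
-7     -> -1 -7
drop   -> -1
9      -> -1 9
swap   -> 9 -1
over   -> 9 -1 9
rot    -> -1 9 9
-      -> -1 0
+      -> -1
57     -> -1 57
-      -> -58
-8     -> -58 -8
+      -> -66
-7     -> -66 -7
over   -> -66 -7 -66
-      -> -66 59
drop   -> -66
negate -> 66
6      -> 66 6
dup    -> 66 6 6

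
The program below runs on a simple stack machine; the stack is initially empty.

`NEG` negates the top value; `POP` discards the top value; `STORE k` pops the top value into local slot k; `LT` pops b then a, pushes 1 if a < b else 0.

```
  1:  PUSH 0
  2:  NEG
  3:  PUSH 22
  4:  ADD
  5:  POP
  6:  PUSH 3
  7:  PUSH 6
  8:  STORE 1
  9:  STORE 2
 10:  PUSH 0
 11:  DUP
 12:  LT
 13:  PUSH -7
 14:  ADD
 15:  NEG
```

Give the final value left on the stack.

7

PUSH 0  -> 0
NEG     -> 0
PUSH 22 -> 0 22
ADD     -> 22
POP     -> (empty)
PUSH 3  -> 3
PUSH 6  -> 3 6
STORE 1 -> 3
STORE 2 -> (empty)
PUSH 0  -> 0
DUP     -> 0 0
LT      -> 0
PUSH -7 -> 0 -7
ADD     -> -7
NEG     -> 7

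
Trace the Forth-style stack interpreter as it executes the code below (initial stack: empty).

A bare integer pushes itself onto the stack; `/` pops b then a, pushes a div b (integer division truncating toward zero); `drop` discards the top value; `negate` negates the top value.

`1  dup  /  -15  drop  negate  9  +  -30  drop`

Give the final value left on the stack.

8

1      -> 1
dup    -> 1 1
/      -> 1
-15    -> 1 -15
drop   -> 1
negate -> -1
9      -> -1 9
+      -> 8
-30    -> 8 -30
drop   -> 8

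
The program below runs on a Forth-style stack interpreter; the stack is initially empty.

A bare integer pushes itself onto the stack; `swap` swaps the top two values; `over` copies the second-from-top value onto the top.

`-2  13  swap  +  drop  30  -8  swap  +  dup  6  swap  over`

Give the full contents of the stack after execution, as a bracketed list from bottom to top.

-2   : -2
13   : -2 13
swap : 13 -2
+    : 11
drop : (empty)
30   : 30
-8   : 30 -8
swap : -8 30
+    : 22
dup  : 22 22
6    : 22 22 6
swap : 22 6 22
over : 22 6 22 6

[22, 6, 22, 6]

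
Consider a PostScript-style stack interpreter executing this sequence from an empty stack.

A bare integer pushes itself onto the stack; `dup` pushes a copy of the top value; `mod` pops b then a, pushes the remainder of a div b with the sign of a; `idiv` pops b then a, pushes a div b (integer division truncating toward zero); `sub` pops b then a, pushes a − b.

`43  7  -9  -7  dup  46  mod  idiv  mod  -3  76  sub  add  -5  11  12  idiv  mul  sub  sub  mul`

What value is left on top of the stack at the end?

43   -> [43]
7    -> [43, 7]
-9   -> [43, 7, -9]
-7   -> [43, 7, -9, -7]
dup  -> [43, 7, -9, -7, -7]
46   -> [43, 7, -9, -7, -7, 46]
mod  -> [43, 7, -9, -7, -7]
idiv -> [43, 7, -9, 1]
mod  -> [43, 7, 0]
-3   -> [43, 7, 0, -3]
76   -> [43, 7, 0, -3, 76]
sub  -> [43, 7, 0, -79]
add  -> [43, 7, -79]
-5   -> [43, 7, -79, -5]
11   -> [43, 7, -79, -5, 11]
12   -> [43, 7, -79, -5, 11, 12]
idiv -> [43, 7, -79, -5, 0]
mul  -> [43, 7, -79, 0]
sub  -> [43, 7, -79]
sub  -> [43, 86]
mul  -> [3698]

3698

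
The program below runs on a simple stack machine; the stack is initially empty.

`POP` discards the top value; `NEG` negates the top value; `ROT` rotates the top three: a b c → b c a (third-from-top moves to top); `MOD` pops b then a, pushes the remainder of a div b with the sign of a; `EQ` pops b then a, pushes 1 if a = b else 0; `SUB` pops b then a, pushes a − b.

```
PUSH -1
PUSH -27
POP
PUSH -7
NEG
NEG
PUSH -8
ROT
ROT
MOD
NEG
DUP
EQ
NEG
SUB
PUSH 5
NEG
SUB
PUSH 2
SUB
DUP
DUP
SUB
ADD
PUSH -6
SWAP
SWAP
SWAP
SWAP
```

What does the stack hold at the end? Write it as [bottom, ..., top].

[-4, -6]

PUSH -1   [-1]
PUSH -27  [-1, -27]
POP       [-1]
PUSH -7   [-1, -7]
NEG       [-1, 7]
NEG       [-1, -7]
PUSH -8   [-1, -7, -8]
ROT       [-7, -8, -1]
ROT       [-8, -1, -7]
MOD       [-8, -1]
NEG       [-8, 1]
DUP       [-8, 1, 1]
EQ        [-8, 1]
NEG       [-8, -1]
SUB       [-7]
PUSH 5    [-7, 5]
NEG       [-7, -5]
SUB       [-2]
PUSH 2    [-2, 2]
SUB       [-4]
DUP       [-4, -4]
DUP       [-4, -4, -4]
SUB       [-4, 0]
ADD       [-4]
PUSH -6   [-4, -6]
SWAP      [-6, -4]
SWAP      [-4, -6]
SWAP      [-6, -4]
SWAP      [-4, -6]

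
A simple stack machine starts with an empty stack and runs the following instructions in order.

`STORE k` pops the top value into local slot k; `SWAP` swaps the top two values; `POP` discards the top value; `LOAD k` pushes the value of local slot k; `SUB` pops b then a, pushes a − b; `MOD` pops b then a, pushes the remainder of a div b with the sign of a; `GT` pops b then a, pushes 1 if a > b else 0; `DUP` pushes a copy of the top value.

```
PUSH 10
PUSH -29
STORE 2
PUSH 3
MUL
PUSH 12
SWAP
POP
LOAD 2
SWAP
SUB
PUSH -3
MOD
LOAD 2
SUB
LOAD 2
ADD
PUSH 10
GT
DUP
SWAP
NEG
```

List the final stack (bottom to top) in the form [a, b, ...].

[0, 0]

PUSH 10   10
PUSH -29  10 -29
STORE 2   10
PUSH 3    10 3
MUL       30
PUSH 12   30 12
SWAP      12 30
POP       12
LOAD 2    12 -29
SWAP      -29 12
SUB       -41
PUSH -3   -41 -3
MOD       -2
LOAD 2    -2 -29
SUB       27
LOAD 2    27 -29
ADD       -2
PUSH 10   -2 10
GT        0
DUP       0 0
SWAP      0 0
NEG       0 0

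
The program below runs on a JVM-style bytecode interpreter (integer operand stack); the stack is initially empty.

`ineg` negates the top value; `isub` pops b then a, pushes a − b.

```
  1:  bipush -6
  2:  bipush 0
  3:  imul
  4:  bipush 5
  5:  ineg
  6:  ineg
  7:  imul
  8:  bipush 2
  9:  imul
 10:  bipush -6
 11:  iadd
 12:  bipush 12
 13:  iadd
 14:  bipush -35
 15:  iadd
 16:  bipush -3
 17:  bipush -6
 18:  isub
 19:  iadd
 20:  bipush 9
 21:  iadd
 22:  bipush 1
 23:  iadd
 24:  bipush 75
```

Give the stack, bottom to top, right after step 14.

[6, -35]

bipush -6  → [-6]
bipush 0   → [-6, 0]
imul       → [0]
bipush 5   → [0, 5]
ineg       → [0, -5]
ineg       → [0, 5]
imul       → [0]
bipush 2   → [0, 2]
imul       → [0]
bipush -6  → [0, -6]
iadd       → [-6]
bipush 12  → [-6, 12]
iadd       → [6]
bipush -35 → [6, -35]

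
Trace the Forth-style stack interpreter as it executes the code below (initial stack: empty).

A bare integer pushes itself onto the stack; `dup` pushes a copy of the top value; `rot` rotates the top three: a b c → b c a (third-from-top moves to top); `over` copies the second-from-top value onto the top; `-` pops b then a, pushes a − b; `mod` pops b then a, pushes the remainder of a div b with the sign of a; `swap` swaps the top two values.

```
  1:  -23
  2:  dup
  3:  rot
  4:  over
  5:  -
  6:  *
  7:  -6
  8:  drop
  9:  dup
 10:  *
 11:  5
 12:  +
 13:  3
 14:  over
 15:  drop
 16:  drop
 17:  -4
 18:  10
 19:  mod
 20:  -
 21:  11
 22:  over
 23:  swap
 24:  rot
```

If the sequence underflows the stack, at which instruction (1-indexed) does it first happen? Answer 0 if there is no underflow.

-23 : [-23]
dup : [-23, -23]
rot  — needs 3 operands, stack has 2 → underflow

3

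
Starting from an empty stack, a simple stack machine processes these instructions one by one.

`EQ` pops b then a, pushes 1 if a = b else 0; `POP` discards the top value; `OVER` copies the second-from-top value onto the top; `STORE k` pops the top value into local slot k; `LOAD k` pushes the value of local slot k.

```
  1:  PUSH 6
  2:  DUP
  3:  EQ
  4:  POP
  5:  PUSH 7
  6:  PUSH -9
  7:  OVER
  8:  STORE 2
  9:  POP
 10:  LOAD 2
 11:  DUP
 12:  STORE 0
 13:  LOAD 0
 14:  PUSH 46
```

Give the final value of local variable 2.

7

PUSH 6  -> [6]
DUP     -> [6, 6]
EQ      -> [1]
POP     -> []
PUSH 7  -> [7]
PUSH -9 -> [7, -9]
OVER    -> [7, -9, 7]
STORE 2 -> [7, -9]
POP     -> [7]
LOAD 2  -> [7, 7]
DUP     -> [7, 7, 7]
STORE 0 -> [7, 7]
LOAD 0  -> [7, 7, 7]
PUSH 46 -> [7, 7, 7, 46]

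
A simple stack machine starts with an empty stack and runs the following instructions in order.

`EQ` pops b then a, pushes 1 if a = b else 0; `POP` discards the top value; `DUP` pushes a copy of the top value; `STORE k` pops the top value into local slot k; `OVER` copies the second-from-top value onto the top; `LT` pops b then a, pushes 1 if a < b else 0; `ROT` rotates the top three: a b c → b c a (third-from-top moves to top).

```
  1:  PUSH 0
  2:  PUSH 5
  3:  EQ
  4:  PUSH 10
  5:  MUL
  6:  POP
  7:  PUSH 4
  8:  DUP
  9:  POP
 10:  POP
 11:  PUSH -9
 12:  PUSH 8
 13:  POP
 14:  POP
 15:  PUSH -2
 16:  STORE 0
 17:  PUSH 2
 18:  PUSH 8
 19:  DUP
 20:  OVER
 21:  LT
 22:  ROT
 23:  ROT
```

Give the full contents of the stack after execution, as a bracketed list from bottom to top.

[0, 2, 8]

PUSH 0  -> [0]
PUSH 5  -> [0, 5]
EQ      -> [0]
PUSH 10 -> [0, 10]
MUL     -> [0]
POP     -> []
PUSH 4  -> [4]
DUP     -> [4, 4]
POP     -> [4]
POP     -> []
PUSH -9 -> [-9]
PUSH 8  -> [-9, 8]
POP     -> [-9]
POP     -> []
PUSH -2 -> [-2]
STORE 0 -> []
PUSH 2  -> [2]
PUSH 8  -> [2, 8]
DUP     -> [2, 8, 8]
OVER    -> [2, 8, 8, 8]
LT      -> [2, 8, 0]
ROT     -> [8, 0, 2]
ROT     -> [0, 2, 8]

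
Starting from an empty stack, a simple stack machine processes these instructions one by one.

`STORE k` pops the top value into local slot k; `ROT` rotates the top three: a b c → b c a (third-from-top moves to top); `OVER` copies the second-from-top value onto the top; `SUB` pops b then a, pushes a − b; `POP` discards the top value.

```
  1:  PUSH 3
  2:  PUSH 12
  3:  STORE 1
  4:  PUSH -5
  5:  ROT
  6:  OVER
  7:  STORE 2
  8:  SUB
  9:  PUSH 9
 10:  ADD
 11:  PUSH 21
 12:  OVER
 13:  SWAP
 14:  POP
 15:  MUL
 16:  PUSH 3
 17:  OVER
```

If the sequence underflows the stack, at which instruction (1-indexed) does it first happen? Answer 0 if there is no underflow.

5

PUSH 3  → [3]
PUSH 12 → [3, 12]
STORE 1 → [3]
PUSH -5 → [3, -5]
ROT  — needs 3 operands, stack has 2 → underflow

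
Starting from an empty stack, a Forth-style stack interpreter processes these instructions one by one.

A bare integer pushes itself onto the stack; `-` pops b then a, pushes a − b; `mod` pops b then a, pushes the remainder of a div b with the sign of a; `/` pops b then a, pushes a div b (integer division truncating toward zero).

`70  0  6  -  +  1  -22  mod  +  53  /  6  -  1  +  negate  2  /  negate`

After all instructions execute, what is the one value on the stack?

-2

70     -> [70]
0      -> [70, 0]
6      -> [70, 0, 6]
-      -> [70, -6]
+      -> [64]
1      -> [64, 1]
-22    -> [64, 1, -22]
mod    -> [64, 1]
+      -> [65]
53     -> [65, 53]
/      -> [1]
6      -> [1, 6]
-      -> [-5]
1      -> [-5, 1]
+      -> [-4]
negate -> [4]
2      -> [4, 2]
/      -> [2]
negate -> [-2]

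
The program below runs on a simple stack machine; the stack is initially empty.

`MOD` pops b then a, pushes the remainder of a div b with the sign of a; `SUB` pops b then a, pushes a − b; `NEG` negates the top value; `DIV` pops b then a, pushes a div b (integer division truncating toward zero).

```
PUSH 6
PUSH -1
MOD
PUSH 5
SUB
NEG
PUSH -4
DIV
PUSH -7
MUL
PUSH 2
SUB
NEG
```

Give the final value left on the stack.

PUSH 6  : [6]
PUSH -1 : [6, -1]
MOD     : [0]
PUSH 5  : [0, 5]
SUB     : [-5]
NEG     : [5]
PUSH -4 : [5, -4]
DIV     : [-1]
PUSH -7 : [-1, -7]
MUL     : [7]
PUSH 2  : [7, 2]
SUB     : [5]
NEG     : [-5]

-5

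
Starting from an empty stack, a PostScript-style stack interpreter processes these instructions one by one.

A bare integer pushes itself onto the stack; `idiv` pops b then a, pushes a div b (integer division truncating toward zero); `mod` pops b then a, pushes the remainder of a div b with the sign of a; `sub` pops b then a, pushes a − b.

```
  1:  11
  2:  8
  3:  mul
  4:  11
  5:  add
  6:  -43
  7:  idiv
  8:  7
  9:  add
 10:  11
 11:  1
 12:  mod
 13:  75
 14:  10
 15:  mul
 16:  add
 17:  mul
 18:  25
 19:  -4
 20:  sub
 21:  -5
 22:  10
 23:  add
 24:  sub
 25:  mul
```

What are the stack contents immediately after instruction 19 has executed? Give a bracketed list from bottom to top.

11   : 11
8    : 11 8
mul  : 88
11   : 88 11
add  : 99
-43  : 99 -43
idiv : -2
7    : -2 7
add  : 5
11   : 5 11
1    : 5 11 1
mod  : 5 0
75   : 5 0 75
10   : 5 0 75 10
mul  : 5 0 750
add  : 5 750
mul  : 3750
25   : 3750 25
-4   : 3750 25 -4

[3750, 25, -4]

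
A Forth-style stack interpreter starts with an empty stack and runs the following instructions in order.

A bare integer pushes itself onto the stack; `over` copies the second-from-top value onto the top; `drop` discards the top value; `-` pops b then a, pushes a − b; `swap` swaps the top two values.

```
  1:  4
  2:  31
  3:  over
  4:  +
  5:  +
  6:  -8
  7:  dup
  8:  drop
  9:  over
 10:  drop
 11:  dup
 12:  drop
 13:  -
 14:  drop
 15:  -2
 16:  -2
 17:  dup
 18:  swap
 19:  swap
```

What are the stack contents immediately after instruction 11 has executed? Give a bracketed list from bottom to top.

[39, -8, -8]

4    -> 4
31   -> 4 31
over -> 4 31 4
+    -> 4 35
+    -> 39
-8   -> 39 -8
dup  -> 39 -8 -8
drop -> 39 -8
over -> 39 -8 39
drop -> 39 -8
dup  -> 39 -8 -8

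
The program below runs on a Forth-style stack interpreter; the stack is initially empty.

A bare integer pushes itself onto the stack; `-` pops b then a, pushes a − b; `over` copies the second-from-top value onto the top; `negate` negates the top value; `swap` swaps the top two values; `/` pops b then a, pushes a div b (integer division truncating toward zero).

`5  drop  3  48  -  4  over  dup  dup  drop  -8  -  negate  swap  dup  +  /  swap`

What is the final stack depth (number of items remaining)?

5      : [5]
drop   : []
3      : [3]
48     : [3, 48]
-      : [-45]
4      : [-45, 4]
over   : [-45, 4, -45]
dup    : [-45, 4, -45, -45]
dup    : [-45, 4, -45, -45, -45]
drop   : [-45, 4, -45, -45]
-8     : [-45, 4, -45, -45, -8]
-      : [-45, 4, -45, -37]
negate : [-45, 4, -45, 37]
swap   : [-45, 4, 37, -45]
dup    : [-45, 4, 37, -45, -45]
+      : [-45, 4, 37, -90]
/      : [-45, 4, 0]
swap   : [-45, 0, 4]

3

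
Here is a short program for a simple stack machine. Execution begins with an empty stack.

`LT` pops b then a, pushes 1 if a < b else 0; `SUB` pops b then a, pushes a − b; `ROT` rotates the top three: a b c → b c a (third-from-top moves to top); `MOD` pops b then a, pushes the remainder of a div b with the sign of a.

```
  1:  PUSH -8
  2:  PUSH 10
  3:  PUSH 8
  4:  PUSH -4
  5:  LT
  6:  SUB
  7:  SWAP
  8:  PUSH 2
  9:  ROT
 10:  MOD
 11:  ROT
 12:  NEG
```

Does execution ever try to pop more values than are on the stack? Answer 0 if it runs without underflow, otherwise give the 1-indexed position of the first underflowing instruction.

PUSH -8 → -8
PUSH 10 → -8 10
PUSH 8  → -8 10 8
PUSH -4 → -8 10 8 -4
LT      → -8 10 0
SUB     → -8 10
SWAP    → 10 -8
PUSH 2  → 10 -8 2
ROT     → -8 2 10
MOD     → -8 2
ROT  — needs 3 operands, stack has 2 → underflow

11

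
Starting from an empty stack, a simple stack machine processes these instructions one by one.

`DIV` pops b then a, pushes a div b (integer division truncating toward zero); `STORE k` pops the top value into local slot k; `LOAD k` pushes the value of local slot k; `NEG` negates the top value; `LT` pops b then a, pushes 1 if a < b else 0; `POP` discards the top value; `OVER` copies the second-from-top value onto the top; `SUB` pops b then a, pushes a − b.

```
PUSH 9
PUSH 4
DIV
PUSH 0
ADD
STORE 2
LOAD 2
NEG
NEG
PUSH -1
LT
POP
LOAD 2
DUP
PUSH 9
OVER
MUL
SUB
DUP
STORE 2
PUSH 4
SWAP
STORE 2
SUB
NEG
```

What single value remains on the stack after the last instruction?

2

PUSH 9   [9]
PUSH 4   [9, 4]
DIV      [2]
PUSH 0   [2, 0]
ADD      [2]
STORE 2  []
LOAD 2   [2]
NEG      [-2]
NEG      [2]
PUSH -1  [2, -1]
LT       [0]
POP      []
LOAD 2   [2]
DUP      [2, 2]
PUSH 9   [2, 2, 9]
OVER     [2, 2, 9, 2]
MUL      [2, 2, 18]
SUB      [2, -16]
DUP      [2, -16, -16]
STORE 2  [2, -16]
PUSH 4   [2, -16, 4]
SWAP     [2, 4, -16]
STORE 2  [2, 4]
SUB      [-2]
NEG      [2]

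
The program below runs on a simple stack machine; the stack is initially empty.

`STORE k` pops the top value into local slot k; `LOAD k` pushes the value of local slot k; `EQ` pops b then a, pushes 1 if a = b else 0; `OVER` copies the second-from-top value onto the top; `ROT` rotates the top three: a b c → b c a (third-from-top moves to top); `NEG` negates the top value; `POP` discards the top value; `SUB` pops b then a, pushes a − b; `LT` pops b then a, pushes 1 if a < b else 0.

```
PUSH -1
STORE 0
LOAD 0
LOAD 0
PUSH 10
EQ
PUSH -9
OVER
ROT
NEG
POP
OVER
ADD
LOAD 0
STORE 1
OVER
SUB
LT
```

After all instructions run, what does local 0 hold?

-1

PUSH -1 : -1
STORE 0 : (empty)
LOAD 0  : -1
LOAD 0  : -1 -1
PUSH 10 : -1 -1 10
EQ      : -1 0
PUSH -9 : -1 0 -9
OVER    : -1 0 -9 0
ROT     : -1 -9 0 0
NEG     : -1 -9 0 0
POP     : -1 -9 0
OVER    : -1 -9 0 -9
ADD     : -1 -9 -9
LOAD 0  : -1 -9 -9 -1
STORE 1 : -1 -9 -9
OVER    : -1 -9 -9 -9
SUB     : -1 -9 0
LT      : -1 1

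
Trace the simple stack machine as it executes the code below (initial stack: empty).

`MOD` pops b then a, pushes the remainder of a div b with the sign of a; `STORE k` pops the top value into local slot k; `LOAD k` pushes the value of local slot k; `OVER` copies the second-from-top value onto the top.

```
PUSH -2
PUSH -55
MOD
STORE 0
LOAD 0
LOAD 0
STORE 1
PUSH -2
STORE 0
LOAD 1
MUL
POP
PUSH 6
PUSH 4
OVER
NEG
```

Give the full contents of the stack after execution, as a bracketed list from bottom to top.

PUSH -2  → -2
PUSH -55 → -2 -55
MOD      → -2
STORE 0  → (empty)
LOAD 0   → -2
LOAD 0   → -2 -2
STORE 1  → -2
PUSH -2  → -2 -2
STORE 0  → -2
LOAD 1   → -2 -2
MUL      → 4
POP      → (empty)
PUSH 6   → 6
PUSH 4   → 6 4
OVER     → 6 4 6
NEG      → 6 4 -6

[6, 4, -6]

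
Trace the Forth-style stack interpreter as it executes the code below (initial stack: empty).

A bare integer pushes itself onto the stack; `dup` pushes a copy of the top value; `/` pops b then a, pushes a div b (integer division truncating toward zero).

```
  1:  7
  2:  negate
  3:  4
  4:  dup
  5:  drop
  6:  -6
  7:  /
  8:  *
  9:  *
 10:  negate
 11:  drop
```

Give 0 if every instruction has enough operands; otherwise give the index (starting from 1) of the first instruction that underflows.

7       [7]
negate  [-7]
4       [-7, 4]
dup     [-7, 4, 4]
drop    [-7, 4]
-6      [-7, 4, -6]
/       [-7, 0]
*       [0]
*  — needs 2 operands, stack has 1 → underflow

9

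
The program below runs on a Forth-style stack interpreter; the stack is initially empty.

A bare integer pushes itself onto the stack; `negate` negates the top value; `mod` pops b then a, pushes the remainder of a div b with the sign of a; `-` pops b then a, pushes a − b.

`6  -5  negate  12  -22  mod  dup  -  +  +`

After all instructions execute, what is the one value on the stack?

6      -> 6
-5     -> 6 -5
negate -> 6 5
12     -> 6 5 12
-22    -> 6 5 12 -22
mod    -> 6 5 12
dup    -> 6 5 12 12
-      -> 6 5 0
+      -> 6 5
+      -> 11

11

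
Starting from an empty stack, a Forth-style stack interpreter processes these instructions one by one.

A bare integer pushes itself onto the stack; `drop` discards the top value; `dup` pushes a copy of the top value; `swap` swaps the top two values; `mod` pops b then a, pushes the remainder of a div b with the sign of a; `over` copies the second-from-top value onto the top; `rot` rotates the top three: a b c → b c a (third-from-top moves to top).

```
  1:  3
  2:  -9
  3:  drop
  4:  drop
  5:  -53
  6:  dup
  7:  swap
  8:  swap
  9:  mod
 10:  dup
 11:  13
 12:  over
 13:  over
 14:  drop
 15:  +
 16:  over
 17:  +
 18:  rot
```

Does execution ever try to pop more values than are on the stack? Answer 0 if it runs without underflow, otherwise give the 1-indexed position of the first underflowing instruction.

3     [3]
-9    [3, -9]
drop  [3]
drop  []
-53   [-53]
dup   [-53, -53]
swap  [-53, -53]
swap  [-53, -53]
mod   [0]
dup   [0, 0]
13    [0, 0, 13]
over  [0, 0, 13, 0]
over  [0, 0, 13, 0, 13]
drop  [0, 0, 13, 0]
+     [0, 0, 13]
over  [0, 0, 13, 0]
+     [0, 0, 13]
rot   [0, 13, 0]

0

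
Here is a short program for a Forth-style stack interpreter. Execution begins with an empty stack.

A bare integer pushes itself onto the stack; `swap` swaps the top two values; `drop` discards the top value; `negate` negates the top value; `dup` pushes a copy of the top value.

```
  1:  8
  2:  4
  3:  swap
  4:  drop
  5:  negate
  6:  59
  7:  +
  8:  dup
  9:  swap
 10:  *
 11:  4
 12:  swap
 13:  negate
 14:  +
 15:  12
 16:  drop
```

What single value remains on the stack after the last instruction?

8      -> [8]
4      -> [8, 4]
swap   -> [4, 8]
drop   -> [4]
negate -> [-4]
59     -> [-4, 59]
+      -> [55]
dup    -> [55, 55]
swap   -> [55, 55]
*      -> [3025]
4      -> [3025, 4]
swap   -> [4, 3025]
negate -> [4, -3025]
+      -> [-3021]
12     -> [-3021, 12]
drop   -> [-3021]

-3021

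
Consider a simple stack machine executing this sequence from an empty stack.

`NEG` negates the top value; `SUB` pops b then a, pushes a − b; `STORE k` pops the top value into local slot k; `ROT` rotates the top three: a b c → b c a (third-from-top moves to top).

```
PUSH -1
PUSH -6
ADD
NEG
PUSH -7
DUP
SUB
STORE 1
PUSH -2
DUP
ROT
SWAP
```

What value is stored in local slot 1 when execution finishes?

PUSH -1 -> -1
PUSH -6 -> -1 -6
ADD     -> -7
NEG     -> 7
PUSH -7 -> 7 -7
DUP     -> 7 -7 -7
SUB     -> 7 0
STORE 1 -> 7
PUSH -2 -> 7 -2
DUP     -> 7 -2 -2
ROT     -> -2 -2 7
SWAP    -> -2 7 -2

0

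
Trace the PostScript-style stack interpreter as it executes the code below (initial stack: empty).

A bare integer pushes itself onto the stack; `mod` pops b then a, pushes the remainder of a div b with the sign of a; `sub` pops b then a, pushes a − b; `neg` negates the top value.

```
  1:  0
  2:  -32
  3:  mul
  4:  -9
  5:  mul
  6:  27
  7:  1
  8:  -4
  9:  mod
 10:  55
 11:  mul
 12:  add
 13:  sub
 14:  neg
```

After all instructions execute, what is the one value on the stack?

0   → 0
-32 → 0 -32
mul → 0
-9  → 0 -9
mul → 0
27  → 0 27
1   → 0 27 1
-4  → 0 27 1 -4
mod → 0 27 1
55  → 0 27 1 55
mul → 0 27 55
add → 0 82
sub → -82
neg → 82

82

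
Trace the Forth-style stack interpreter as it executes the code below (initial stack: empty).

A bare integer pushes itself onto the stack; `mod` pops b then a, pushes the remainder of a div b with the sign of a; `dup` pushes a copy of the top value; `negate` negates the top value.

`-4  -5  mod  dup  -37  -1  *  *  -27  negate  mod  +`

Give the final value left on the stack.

-4      [-4]
-5      [-4, -5]
mod     [-4]
dup     [-4, -4]
-37     [-4, -4, -37]
-1      [-4, -4, -37, -1]
*       [-4, -4, 37]
*       [-4, -148]
-27     [-4, -148, -27]
negate  [-4, -148, 27]
mod     [-4, -13]
+       [-17]

-17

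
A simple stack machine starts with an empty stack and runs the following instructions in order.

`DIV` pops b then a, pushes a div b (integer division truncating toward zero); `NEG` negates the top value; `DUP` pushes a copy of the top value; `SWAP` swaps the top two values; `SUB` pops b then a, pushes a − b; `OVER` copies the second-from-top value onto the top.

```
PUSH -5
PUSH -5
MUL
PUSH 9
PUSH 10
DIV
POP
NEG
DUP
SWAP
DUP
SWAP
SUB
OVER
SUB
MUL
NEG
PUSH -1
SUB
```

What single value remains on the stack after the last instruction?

PUSH -5 → -5
PUSH -5 → -5 -5
MUL     → 25
PUSH 9  → 25 9
PUSH 10 → 25 9 10
DIV     → 25 0
POP     → 25
NEG     → -25
DUP     → -25 -25
SWAP    → -25 -25
DUP     → -25 -25 -25
SWAP    → -25 -25 -25
SUB     → -25 0
OVER    → -25 0 -25
SUB     → -25 25
MUL     → -625
NEG     → 625
PUSH -1 → 625 -1
SUB     → 626

626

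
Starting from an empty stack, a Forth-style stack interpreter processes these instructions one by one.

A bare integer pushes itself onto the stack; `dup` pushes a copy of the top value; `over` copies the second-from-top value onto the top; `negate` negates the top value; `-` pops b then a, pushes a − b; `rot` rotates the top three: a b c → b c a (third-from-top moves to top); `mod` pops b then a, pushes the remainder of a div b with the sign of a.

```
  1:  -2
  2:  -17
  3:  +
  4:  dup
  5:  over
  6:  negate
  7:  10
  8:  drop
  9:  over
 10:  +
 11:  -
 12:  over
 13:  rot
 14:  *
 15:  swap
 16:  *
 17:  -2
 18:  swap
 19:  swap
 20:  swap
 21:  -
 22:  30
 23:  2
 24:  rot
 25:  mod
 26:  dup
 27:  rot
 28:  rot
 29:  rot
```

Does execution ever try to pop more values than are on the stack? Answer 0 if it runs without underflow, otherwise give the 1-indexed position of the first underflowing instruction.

0

-2     -> [-2]
-17    -> [-2, -17]
+      -> [-19]
dup    -> [-19, -19]
over   -> [-19, -19, -19]
negate -> [-19, -19, 19]
10     -> [-19, -19, 19, 10]
drop   -> [-19, -19, 19]
over   -> [-19, -19, 19, -19]
+      -> [-19, -19, 0]
-      -> [-19, -19]
over   -> [-19, -19, -19]
rot    -> [-19, -19, -19]
*      -> [-19, 361]
swap   -> [361, -19]
*      -> [-6859]
-2     -> [-6859, -2]
swap   -> [-2, -6859]
swap   -> [-6859, -2]
swap   -> [-2, -6859]
-      -> [6857]
30     -> [6857, 30]
2      -> [6857, 30, 2]
rot    -> [30, 2, 6857]
mod    -> [30, 2]
dup    -> [30, 2, 2]
rot    -> [2, 2, 30]
rot    -> [2, 30, 2]
rot    -> [30, 2, 2]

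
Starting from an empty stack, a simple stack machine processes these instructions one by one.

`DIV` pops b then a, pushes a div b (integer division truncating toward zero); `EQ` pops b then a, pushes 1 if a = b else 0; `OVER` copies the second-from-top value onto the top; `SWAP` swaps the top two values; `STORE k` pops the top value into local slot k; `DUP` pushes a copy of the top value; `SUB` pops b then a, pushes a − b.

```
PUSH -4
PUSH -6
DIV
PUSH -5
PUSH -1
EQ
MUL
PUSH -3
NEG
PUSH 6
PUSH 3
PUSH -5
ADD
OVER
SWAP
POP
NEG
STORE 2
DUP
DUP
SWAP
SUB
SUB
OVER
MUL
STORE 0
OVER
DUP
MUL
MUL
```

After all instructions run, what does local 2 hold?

-6

PUSH -4  [-4]
PUSH -6  [-4, -6]
DIV      [0]
PUSH -5  [0, -5]
PUSH -1  [0, -5, -1]
EQ       [0, 0]
MUL      [0]
PUSH -3  [0, -3]
NEG      [0, 3]
PUSH 6   [0, 3, 6]
PUSH 3   [0, 3, 6, 3]
PUSH -5  [0, 3, 6, 3, -5]
ADD      [0, 3, 6, -2]
OVER     [0, 3, 6, -2, 6]
SWAP     [0, 3, 6, 6, -2]
POP      [0, 3, 6, 6]
NEG      [0, 3, 6, -6]
STORE 2  [0, 3, 6]
DUP      [0, 3, 6, 6]
DUP      [0, 3, 6, 6, 6]
SWAP     [0, 3, 6, 6, 6]
SUB      [0, 3, 6, 0]
SUB      [0, 3, 6]
OVER     [0, 3, 6, 3]
MUL      [0, 3, 18]
STORE 0  [0, 3]
OVER     [0, 3, 0]
DUP      [0, 3, 0, 0]
MUL      [0, 3, 0]
MUL      [0, 0]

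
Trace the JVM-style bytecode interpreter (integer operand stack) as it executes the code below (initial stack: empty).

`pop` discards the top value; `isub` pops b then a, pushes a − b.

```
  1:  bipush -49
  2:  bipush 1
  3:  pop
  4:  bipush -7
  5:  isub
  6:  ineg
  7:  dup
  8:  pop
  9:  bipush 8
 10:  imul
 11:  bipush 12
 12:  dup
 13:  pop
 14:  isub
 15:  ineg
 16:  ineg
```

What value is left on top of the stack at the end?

bipush -49 → -49
bipush 1   → -49 1
pop        → -49
bipush -7  → -49 -7
isub       → -42
ineg       → 42
dup        → 42 42
pop        → 42
bipush 8   → 42 8
imul       → 336
bipush 12  → 336 12
dup        → 336 12 12
pop        → 336 12
isub       → 324
ineg       → -324
ineg       → 324

324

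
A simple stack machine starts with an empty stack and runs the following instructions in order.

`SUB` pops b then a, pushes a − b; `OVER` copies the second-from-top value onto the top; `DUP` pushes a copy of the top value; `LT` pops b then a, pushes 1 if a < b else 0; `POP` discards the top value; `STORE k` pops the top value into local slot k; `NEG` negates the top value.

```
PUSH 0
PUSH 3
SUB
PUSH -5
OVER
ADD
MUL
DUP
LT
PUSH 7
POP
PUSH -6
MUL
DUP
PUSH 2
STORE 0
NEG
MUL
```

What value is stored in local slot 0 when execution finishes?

PUSH 0  : [0]
PUSH 3  : [0, 3]
SUB     : [-3]
PUSH -5 : [-3, -5]
OVER    : [-3, -5, -3]
ADD     : [-3, -8]
MUL     : [24]
DUP     : [24, 24]
LT      : [0]
PUSH 7  : [0, 7]
POP     : [0]
PUSH -6 : [0, -6]
MUL     : [0]
DUP     : [0, 0]
PUSH 2  : [0, 0, 2]
STORE 0 : [0, 0]
NEG     : [0, 0]
MUL     : [0]

2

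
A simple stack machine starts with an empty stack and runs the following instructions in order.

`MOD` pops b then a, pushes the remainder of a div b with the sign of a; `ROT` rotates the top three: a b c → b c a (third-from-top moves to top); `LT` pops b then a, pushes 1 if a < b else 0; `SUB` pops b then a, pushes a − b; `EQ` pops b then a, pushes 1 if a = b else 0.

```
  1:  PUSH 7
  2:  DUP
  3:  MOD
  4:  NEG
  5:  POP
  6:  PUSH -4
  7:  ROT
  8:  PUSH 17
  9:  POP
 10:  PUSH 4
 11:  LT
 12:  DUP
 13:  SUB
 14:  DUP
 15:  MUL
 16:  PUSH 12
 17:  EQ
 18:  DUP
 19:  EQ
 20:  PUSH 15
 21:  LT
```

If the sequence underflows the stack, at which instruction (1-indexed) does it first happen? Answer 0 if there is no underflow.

PUSH 7  → 7
DUP     → 7 7
MOD     → 0
NEG     → 0
POP     → (empty)
PUSH -4 → -4
ROT  — needs 3 operands, stack has 1 → underflow

7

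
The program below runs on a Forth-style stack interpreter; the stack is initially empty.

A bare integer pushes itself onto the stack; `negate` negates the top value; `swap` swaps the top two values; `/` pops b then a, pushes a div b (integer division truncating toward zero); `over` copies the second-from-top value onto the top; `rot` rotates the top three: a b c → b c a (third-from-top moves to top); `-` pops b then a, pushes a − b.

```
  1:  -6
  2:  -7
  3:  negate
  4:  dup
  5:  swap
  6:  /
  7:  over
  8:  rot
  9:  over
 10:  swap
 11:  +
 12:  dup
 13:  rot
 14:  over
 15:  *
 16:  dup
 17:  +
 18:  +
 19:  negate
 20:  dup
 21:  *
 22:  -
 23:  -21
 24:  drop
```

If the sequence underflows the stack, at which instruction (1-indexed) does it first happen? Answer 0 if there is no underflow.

0

-6      [-6]
-7      [-6, -7]
negate  [-6, 7]
dup     [-6, 7, 7]
swap    [-6, 7, 7]
/       [-6, 1]
over    [-6, 1, -6]
rot     [1, -6, -6]
over    [1, -6, -6, -6]
swap    [1, -6, -6, -6]
+       [1, -6, -12]
dup     [1, -6, -12, -12]
rot     [1, -12, -12, -6]
over    [1, -12, -12, -6, -12]
*       [1, -12, -12, 72]
dup     [1, -12, -12, 72, 72]
+       [1, -12, -12, 144]
+       [1, -12, 132]
negate  [1, -12, -132]
dup     [1, -12, -132, -132]
*       [1, -12, 17424]
-       [1, -17436]
-21     [1, -17436, -21]
drop    [1, -17436]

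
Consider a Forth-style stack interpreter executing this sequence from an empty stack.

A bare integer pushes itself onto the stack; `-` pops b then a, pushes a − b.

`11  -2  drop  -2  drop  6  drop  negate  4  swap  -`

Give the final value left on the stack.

11     → [11]
-2     → [11, -2]
drop   → [11]
-2     → [11, -2]
drop   → [11]
6      → [11, 6]
drop   → [11]
negate → [-11]
4      → [-11, 4]
swap   → [4, -11]
-      → [15]

15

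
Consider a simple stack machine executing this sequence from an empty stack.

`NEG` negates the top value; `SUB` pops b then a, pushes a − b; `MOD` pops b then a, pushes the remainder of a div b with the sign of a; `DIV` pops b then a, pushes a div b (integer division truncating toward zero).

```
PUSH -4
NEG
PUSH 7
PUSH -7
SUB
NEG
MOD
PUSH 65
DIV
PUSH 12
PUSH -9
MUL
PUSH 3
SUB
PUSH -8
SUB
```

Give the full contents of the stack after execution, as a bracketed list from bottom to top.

[0, -103]

PUSH -4 → -4
NEG     → 4
PUSH 7  → 4 7
PUSH -7 → 4 7 -7
SUB     → 4 14
NEG     → 4 -14
MOD     → 4
PUSH 65 → 4 65
DIV     → 0
PUSH 12 → 0 12
PUSH -9 → 0 12 -9
MUL     → 0 -108
PUSH 3  → 0 -108 3
SUB     → 0 -111
PUSH -8 → 0 -111 -8
SUB     → 0 -103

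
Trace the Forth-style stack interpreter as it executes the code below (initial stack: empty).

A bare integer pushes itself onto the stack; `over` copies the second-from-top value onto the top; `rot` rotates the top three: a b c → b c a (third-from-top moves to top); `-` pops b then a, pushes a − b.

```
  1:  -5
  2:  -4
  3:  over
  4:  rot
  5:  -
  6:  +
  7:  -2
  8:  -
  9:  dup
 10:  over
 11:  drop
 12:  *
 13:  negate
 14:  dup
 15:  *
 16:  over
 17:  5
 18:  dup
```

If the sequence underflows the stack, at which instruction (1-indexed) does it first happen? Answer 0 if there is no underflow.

-5     : [-5]
-4     : [-5, -4]
over   : [-5, -4, -5]
rot    : [-4, -5, -5]
-      : [-4, 0]
+      : [-4]
-2     : [-4, -2]
-      : [-2]
dup    : [-2, -2]
over   : [-2, -2, -2]
drop   : [-2, -2]
*      : [4]
negate : [-4]
dup    : [-4, -4]
*      : [16]
over  — needs 2 operands, stack has 1 → underflow

16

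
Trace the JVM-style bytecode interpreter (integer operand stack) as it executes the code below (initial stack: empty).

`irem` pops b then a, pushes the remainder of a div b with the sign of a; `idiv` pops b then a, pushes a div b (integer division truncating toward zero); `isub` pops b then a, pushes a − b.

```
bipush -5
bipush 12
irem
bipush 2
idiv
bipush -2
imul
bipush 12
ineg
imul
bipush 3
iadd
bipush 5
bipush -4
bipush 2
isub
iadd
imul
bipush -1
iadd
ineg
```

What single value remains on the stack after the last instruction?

bipush -5  -5
bipush 12  -5 12
irem       -5
bipush 2   -5 2
idiv       -2
bipush -2  -2 -2
imul       4
bipush 12  4 12
ineg       4 -12
imul       -48
bipush 3   -48 3
iadd       -45
bipush 5   -45 5
bipush -4  -45 5 -4
bipush 2   -45 5 -4 2
isub       -45 5 -6
iadd       -45 -1
imul       45
bipush -1  45 -1
iadd       44
ineg       -44

-44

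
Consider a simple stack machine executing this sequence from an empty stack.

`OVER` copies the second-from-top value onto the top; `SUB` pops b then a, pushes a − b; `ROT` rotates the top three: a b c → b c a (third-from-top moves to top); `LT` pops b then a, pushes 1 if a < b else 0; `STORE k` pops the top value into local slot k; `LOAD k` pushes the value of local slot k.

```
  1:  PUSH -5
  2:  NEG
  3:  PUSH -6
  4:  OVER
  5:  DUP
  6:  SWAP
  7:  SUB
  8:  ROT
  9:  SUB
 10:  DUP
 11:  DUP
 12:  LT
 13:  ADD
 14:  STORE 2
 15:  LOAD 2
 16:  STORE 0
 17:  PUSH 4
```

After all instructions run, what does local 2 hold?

-5

PUSH -5 -> -5
NEG     -> 5
PUSH -6 -> 5 -6
OVER    -> 5 -6 5
DUP     -> 5 -6 5 5
SWAP    -> 5 -6 5 5
SUB     -> 5 -6 0
ROT     -> -6 0 5
SUB     -> -6 -5
DUP     -> -6 -5 -5
DUP     -> -6 -5 -5 -5
LT      -> -6 -5 0
ADD     -> -6 -5
STORE 2 -> -6
LOAD 2  -> -6 -5
STORE 0 -> -6
PUSH 4  -> -6 4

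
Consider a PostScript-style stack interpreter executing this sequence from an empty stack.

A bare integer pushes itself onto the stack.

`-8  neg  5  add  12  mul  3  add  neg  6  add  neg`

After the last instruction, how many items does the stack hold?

1

-8  : [-8]
neg : [8]
5   : [8, 5]
add : [13]
12  : [13, 12]
mul : [156]
3   : [156, 3]
add : [159]
neg : [-159]
6   : [-159, 6]
add : [-153]
neg : [153]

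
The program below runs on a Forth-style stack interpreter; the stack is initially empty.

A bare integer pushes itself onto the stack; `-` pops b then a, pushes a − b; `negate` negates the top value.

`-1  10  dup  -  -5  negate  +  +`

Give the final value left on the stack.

4

-1      [-1]
10      [-1, 10]
dup     [-1, 10, 10]
-       [-1, 0]
-5      [-1, 0, -5]
negate  [-1, 0, 5]
+       [-1, 5]
+       [4]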